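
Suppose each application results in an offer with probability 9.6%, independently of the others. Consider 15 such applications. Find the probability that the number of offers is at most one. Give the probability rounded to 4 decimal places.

0.5706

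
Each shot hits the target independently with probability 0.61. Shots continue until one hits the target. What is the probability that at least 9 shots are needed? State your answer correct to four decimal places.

Y = number of shots to the first success; geometric, p = 0.61.
P(Y > 8) = P(first 8 all fail) = (1−p)^8 = 0.000535

0.0005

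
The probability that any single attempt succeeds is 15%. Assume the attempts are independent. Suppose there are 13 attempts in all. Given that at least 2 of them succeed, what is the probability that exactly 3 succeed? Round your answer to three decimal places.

0.316

X ~ Binomial(13, 0.15). Want P(X=3 | X≥2) = P(X=3) / P(X≥2).
P(X=3) = C(13,3)·0.15^3·0.85^10 = 0.19003
P(X≥2) = 1 − 0.12091 − 0.27737 = 0.60172
Ratio = 0.19003 / 0.60172 = 0.31581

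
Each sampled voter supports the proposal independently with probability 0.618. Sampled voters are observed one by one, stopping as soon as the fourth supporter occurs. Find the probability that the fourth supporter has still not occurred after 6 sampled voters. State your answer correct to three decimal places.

0.418

Needing more than 6 sampled voters ⇔ fewer than 4 successes in the first 6. With X ~ Binomial(6, 0.618), P(Y > 6) = P(X ≤ 3).
  k=0: C(6,0)·0.618^0·0.382^6 = 0.00311
  k=1: C(6,1)·0.618^1·0.382^5 = 0.03016
  k=2: C(6,2)·0.618^2·0.382^4 = 0.12199
  k=3: C(6,3)·0.618^3·0.382^3 = 0.26314
P(X ≤ 3) = 0.41840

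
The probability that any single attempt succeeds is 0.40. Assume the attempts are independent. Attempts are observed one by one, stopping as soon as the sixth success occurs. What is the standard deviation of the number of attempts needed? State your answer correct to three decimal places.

Y = total attempts until the sixth success; negative binomial with r=6, p=0.40.
SD(Y) = √[r(1−p)/p²] = √(22.50000) = 4.74342

4.743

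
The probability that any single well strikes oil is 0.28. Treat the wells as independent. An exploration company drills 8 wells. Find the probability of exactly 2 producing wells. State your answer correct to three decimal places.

X ~ Binomial(n=8, p=0.28).
P(X=2) = C(8,2) · p^2 · (1−p)^6
= 28 · 0.0784 · 0.13931 = 0.30582

0.306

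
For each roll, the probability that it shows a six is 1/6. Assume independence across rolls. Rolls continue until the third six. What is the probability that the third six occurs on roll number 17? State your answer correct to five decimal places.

0.04327

Y = trial on which the third success occurs; negative binomial, r=3, p=0.166667.
P(Y=17) = C(16,2) · p^3 · (1−p)^14
= 120 · 0.0046296 · 0.077887 = 0.0432703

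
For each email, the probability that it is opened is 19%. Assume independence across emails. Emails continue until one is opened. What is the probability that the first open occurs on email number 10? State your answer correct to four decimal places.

0.0285

Geometric (trials to first success), p = 0.19.
P(Y = 10) = (1−p)^9 · p = 0.15009 · 0.19 = 0.028518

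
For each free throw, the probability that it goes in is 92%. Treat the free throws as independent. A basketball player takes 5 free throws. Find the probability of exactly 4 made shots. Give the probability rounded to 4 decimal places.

X ~ Binomial(n=5, p=0.92).
P(X=4) = C(5,4) · p^4 · (1−p)^1
= 5 · 0.71639 · 0.08 = 0.286557

0.2866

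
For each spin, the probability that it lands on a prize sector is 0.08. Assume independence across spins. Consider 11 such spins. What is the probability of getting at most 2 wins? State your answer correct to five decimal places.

X ~ Binomial(11, 0.08); P(X ≤ 2) = Σ C(11,k) p^k (1−p)^(11−k) over k:
  k=0: C(11,0)·0.08^0·0.92^11 = 0.3996374
  k=1: C(11,1)·0.08^1·0.92^10 = 0.3822618
  k=2: C(11,2)·0.08^2·0.92^9 = 0.1662008
Total = 0.9481000

0.94810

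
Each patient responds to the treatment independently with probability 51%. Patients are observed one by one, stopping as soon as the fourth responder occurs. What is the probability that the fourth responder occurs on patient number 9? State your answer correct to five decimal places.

Y = trial on which the fourth success occurs; negative binomial, r=4, p=0.51.
P(Y=9) = C(8,3) · p^4 · (1−p)^5
= 56 · 0.067652 · 0.028248 = 0.1070161

0.10702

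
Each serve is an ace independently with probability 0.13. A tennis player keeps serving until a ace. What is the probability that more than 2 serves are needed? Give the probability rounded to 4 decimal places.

0.7569

Y = number of serves to the first success; geometric, p = 0.13.
P(Y > 2) = P(first 2 all fail) = (1−p)^2 = 0.756900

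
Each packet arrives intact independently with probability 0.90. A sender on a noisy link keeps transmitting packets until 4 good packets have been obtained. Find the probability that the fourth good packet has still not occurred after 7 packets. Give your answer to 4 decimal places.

0.0027

Needing more than 7 packets ⇔ fewer than 4 successes in the first 7. With X ~ Binomial(7, 0.90), P(Y > 7) = P(X ≤ 3).
  k=0: C(7,0)·0.90^0·0.10^7 = 0.000000
  k=1: C(7,1)·0.90^1·0.10^6 = 0.000006
  k=2: C(7,2)·0.90^2·0.10^5 = 0.000170
  k=3: C(7,3)·0.90^3·0.10^4 = 0.002551
P(X ≤ 3) = 0.002728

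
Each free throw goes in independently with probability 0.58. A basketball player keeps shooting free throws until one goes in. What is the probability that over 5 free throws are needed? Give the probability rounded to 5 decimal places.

0.01307

Y = number of free throws to the first success; geometric, p = 0.58.
P(Y > 5) = P(first 5 all fail) = (1−p)^5 = 0.0130691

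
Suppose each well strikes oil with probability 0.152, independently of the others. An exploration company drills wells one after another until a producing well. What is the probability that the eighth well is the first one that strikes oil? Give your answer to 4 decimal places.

0.0479

Geometric (trials to first success), p = 0.152.
P(Y = 8) = (1−p)^7 · p = 0.31533 · 0.152 = 0.047931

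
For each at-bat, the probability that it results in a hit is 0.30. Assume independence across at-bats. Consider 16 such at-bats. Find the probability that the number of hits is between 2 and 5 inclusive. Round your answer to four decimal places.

0.6337

X ~ Binomial(16, 0.30); P(2 ≤ X ≤ 5) = Σ C(16,k) p^k (1−p)^(16−k) over k:
  k=2: C(16,2)·0.30^2·0.70^14 = 0.073248
  k=3: C(16,3)·0.30^3·0.70^13 = 0.146496
  k=4: C(16,4)·0.30^4·0.70^12 = 0.204048
  k=5: C(16,5)·0.30^5·0.70^11 = 0.209878
Total = 0.633671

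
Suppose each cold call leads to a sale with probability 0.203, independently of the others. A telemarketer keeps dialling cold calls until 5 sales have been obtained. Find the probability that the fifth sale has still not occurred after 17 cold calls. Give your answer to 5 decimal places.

0.74794

Needing more than 17 cold calls ⇔ fewer than 5 successes in the first 17. With X ~ Binomial(17, 0.203), P(Y > 17) = P(X ≤ 4).
  k=0: C(17,0)·0.203^0·0.797^17 = 0.0211247
  k=1: C(17,1)·0.203^1·0.797^16 = 0.0914699
  k=2: C(17,2)·0.203^2·0.797^15 = 0.1863828
  k=3: C(17,3)·0.203^3·0.797^14 = 0.2373633
  k=4: C(17,4)·0.203^4·0.797^13 = 0.2116018
P(X ≤ 4) = 0.7479425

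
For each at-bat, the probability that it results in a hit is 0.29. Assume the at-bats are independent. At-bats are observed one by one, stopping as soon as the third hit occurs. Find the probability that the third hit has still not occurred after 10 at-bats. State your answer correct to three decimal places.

0.410

Needing more than 10 at-bats ⇔ fewer than 3 successes in the first 10. With X ~ Binomial(10, 0.29), P(Y > 10) = P(X ≤ 2).
  k=0: C(10,0)·0.29^0·0.71^10 = 0.03255
  k=1: C(10,1)·0.29^1·0.71^9 = 0.13296
  k=2: C(10,2)·0.29^2·0.71^8 = 0.24439
P(X ≤ 2) = 0.40990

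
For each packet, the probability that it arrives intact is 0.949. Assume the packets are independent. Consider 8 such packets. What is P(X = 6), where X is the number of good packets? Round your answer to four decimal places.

X ~ Binomial(n=8, p=0.949).
P(X=6) = C(8,6) · p^6 · (1−p)^2
= 28 · 0.73046 · 0.002601 = 0.053198

0.0532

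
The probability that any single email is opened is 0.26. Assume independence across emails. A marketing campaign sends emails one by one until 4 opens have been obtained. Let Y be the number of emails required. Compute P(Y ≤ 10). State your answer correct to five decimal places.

Finishing within 10 emails ⇔ at least 4 successes in the first 10. With X ~ Binomial(10, 0.26), P(Y ≤ 10) = 1 − P(X ≤ 3).
  k=0: C(10,0)·0.26^0·0.74^10 = 0.0492399
  k=1: C(10,1)·0.26^1·0.74^9 = 0.1730051
  k=2: C(10,2)·0.26^2·0.74^8 = 0.2735350
  k=3: C(10,3)·0.26^3·0.74^7 = 0.2562851
1 − 0.7520651 = 0.2479349

0.24793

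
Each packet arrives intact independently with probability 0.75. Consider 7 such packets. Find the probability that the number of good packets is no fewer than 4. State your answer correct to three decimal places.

0.929

X ~ Binomial(7, 0.75); P(X ≥ 4) = Σ C(7,k) p^k (1−p)^(7−k) over k:
  k=4: C(7,4)·0.75^4·0.25^3 = 0.17303
  k=5: C(7,5)·0.75^5·0.25^2 = 0.31146
  k=6: C(7,6)·0.75^6·0.25^1 = 0.31146
  k=7: C(7,7)·0.75^7·0.25^0 = 0.13348
Total = 0.92944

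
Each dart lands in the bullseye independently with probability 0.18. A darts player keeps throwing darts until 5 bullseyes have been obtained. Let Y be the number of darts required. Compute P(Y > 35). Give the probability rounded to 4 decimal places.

0.2196

Needing more than 35 darts ⇔ fewer than 5 successes in the first 35. With X ~ Binomial(35, 0.18), P(Y > 35) = P(X ≤ 4).
  k=0: C(35,0)·0.18^0·0.82^35 = 0.000963
  k=1: C(35,1)·0.18^1·0.82^34 = 0.007396
  k=2: C(35,2)·0.18^2·0.82^33 = 0.027601
  k=3: C(35,3)·0.18^3·0.82^32 = 0.066645
  k=4: C(35,4)·0.18^4·0.82^31 = 0.117036
P(X ≤ 4) = 0.219641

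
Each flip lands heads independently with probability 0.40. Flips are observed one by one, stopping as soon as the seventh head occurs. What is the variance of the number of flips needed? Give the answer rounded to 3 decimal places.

26.250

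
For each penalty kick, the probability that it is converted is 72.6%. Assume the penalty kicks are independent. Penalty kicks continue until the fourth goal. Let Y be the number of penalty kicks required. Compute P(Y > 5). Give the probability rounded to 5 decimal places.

0.41771

Needing more than 5 penalty kicks ⇔ fewer than 4 successes in the first 5. With X ~ Binomial(5, 0.726), P(Y > 5) = P(X ≤ 3).
  k=0: C(5,0)·0.726^0·0.274^5 = 0.0015444
  k=1: C(5,1)·0.726^1·0.274^4 = 0.0204602
  k=2: C(5,2)·0.726^2·0.274^3 = 0.1084239
  k=3: C(5,3)·0.726^3·0.274^2 = 0.2872837
P(X ≤ 3) = 0.4177121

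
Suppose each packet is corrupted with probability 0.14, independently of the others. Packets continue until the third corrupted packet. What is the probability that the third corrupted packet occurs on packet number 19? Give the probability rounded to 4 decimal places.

0.0376

Y = trial on which the third success occurs; negative binomial, r=3, p=0.14.
P(Y=19) = C(18,2) · p^3 · (1−p)^16
= 153 · 0.002744 · 0.089531 = 0.037588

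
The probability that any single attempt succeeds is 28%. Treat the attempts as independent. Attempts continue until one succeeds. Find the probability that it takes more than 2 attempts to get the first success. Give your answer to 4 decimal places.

0.5184

Y = number of attempts to the first success; geometric, p = 0.28.
P(Y > 2) = P(first 2 all fail) = (1−p)^2 = 0.518400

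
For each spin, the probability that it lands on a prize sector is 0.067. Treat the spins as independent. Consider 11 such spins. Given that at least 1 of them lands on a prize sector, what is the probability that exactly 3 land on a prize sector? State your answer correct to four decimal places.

X ~ Binomial(11, 0.067). Want P(X=3 | X≥1) = P(X=3) / P(X≥1).
P(X=3) = C(11,3)·0.067^3·0.933^8 = 0.028495
P(X≥1) = 1 − 0.466335 = 0.533665
Ratio = 0.028495 / 0.533665 = 0.053394

0.0534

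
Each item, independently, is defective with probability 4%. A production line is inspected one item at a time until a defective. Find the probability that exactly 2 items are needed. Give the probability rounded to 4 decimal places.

Geometric (trials to first success), p = 0.04.
P(Y = 2) = (1−p)^1 · p = 0.96 · 0.04 = 0.038400

0.0384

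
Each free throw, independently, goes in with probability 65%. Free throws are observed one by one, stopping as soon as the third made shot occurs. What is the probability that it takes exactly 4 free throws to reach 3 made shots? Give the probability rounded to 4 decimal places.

0.2884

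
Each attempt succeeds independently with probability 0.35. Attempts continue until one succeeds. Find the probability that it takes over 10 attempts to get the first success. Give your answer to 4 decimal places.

0.0135

Y = number of attempts to the first success; geometric, p = 0.35.
P(Y > 10) = P(first 10 all fail) = (1−p)^10 = 0.013463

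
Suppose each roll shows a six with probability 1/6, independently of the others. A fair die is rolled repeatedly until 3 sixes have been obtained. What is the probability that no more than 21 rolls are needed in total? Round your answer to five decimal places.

0.70438

Finishing within 21 rolls ⇔ at least 3 successes in the first 21. With X ~ Binomial(21, 0.166667), P(Y ≤ 21) = 1 − P(X ≤ 2).
  k=0: C(21,0)·0.166667^0·0.833333^21 = 0.0217367
  k=1: C(21,1)·0.166667^1·0.833333^20 = 0.0912942
  k=2: C(21,2)·0.166667^2·0.833333^19 = 0.1825884
1 − 0.2956193 = 0.7043807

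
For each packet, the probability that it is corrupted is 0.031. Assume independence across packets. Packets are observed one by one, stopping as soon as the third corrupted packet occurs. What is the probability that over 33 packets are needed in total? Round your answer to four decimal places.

Needing more than 33 packets ⇔ fewer than 3 successes in the first 33. With X ~ Binomial(33, 0.031), P(Y > 33) = P(X ≤ 2).
  k=0: C(33,0)·0.031^0·0.969^33 = 0.353740
  k=1: C(33,1)·0.031^1·0.969^32 = 0.373453
  k=2: C(33,2)·0.031^2·0.969^31 = 0.191159
P(X ≤ 2) = 0.918353

0.9184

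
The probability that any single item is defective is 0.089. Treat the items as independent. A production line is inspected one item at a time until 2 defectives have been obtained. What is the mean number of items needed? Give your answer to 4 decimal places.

22.4719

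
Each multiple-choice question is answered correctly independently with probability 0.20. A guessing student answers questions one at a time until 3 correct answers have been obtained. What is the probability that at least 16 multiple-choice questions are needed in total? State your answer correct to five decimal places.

0.39802

Needing more than 15 multiple-choice questions ⇔ fewer than 3 successes in the first 15. With X ~ Binomial(15, 0.20), P(Y > 15) = P(X ≤ 2).
  k=0: C(15,0)·0.20^0·0.80^15 = 0.0351844
  k=1: C(15,1)·0.20^1·0.80^14 = 0.1319414
  k=2: C(15,2)·0.20^2·0.80^13 = 0.2308974
P(X ≤ 2) = 0.3980232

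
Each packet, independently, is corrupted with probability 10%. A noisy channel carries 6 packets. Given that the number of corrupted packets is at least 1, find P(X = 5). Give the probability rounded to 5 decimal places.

0.00012

X ~ Binomial(6, 0.10). Want P(X=5 | X≥1) = P(X=5) / P(X≥1).
P(X=5) = C(6,5)·0.10^5·0.90^1 = 0.0000540
P(X≥1) = 1 − 0.5314410 = 0.4685590
Ratio = 0.0000540 / 0.4685590 = 0.0001152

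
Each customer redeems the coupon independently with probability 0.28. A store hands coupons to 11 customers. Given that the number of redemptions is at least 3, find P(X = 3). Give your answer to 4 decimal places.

0.4129

X ~ Binomial(11, 0.28). Want P(X=3 | X≥3) = P(X=3) / P(X≥3).
P(X=3) = C(11,3)·0.28^3·0.72^8 = 0.261588
P(X≥3) = 1 − 0.026956 − 0.115312 − 0.224218 = 0.633513
Ratio = 0.261588 / 0.633513 = 0.412917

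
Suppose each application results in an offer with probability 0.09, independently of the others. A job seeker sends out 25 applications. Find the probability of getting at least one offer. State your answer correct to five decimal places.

P(at least one) = 1 − P(none) = 1 − (1 − 0.09)^25
= 1 − 0.0946313 = 0.9053687

0.90537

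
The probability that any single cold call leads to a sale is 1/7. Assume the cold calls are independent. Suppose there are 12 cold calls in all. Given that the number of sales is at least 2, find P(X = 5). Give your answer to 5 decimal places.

X ~ Binomial(12, 0.142857). Want P(X=5 | X≥2) = P(X=5) / P(X≥2).
P(X=5) = C(12,5)·0.142857^5·0.857143^7 = 0.0160180
P(X≥2) = 1 − 0.1572673 − 0.3145347 = 0.5281980
Ratio = 0.0160180 / 0.5281980 = 0.0303257

0.03033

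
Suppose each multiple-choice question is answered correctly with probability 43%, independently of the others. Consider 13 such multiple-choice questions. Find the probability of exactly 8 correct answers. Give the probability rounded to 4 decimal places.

X ~ Binomial(n=13, p=0.43).
P(X=8) = C(13,8) · p^8 · (1−p)^5
= 1287 · 0.0011688 · 0.060169 = 0.090511

0.0905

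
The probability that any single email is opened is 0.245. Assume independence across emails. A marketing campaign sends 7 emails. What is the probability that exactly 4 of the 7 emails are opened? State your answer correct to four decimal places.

0.0543

X ~ Binomial(n=7, p=0.245).
P(X=4) = C(7,4) · p^4 · (1−p)^3
= 35 · 0.003603 · 0.43037 = 0.054272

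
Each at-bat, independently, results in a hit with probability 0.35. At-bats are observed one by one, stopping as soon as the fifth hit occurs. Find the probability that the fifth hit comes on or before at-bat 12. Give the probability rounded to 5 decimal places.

Finishing within 12 at-bats ⇔ at least 5 successes in the first 12. With X ~ Binomial(12, 0.35), P(Y ≤ 12) = 1 − P(X ≤ 4).
  k=0: C(12,0)·0.35^0·0.65^12 = 0.0056880
  k=1: C(12,1)·0.35^1·0.65^11 = 0.0367533
  k=2: C(12,2)·0.35^2·0.65^10 = 0.1088463
  k=3: C(12,3)·0.35^3·0.65^9 = 0.1953651
  k=4: C(12,4)·0.35^4·0.65^8 = 0.2366924
1 − 0.5833451 = 0.4166549

0.41665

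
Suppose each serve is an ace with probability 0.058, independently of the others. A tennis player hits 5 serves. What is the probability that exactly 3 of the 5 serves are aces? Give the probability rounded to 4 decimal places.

0.0017

X ~ Binomial(n=5, p=0.058).
P(X=3) = C(5,3) · p^3 · (1−p)^2
= 10 · 0.00019511 · 0.88736 = 0.001731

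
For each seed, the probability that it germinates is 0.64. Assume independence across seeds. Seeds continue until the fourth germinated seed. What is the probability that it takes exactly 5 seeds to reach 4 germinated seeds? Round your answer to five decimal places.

0.24159

Y = trial on which the fourth success occurs; negative binomial, r=4, p=0.64.
P(Y=5) = C(4,3) · p^4 · (1−p)^1
= 4 · 0.16777 · 0.36 = 0.2415919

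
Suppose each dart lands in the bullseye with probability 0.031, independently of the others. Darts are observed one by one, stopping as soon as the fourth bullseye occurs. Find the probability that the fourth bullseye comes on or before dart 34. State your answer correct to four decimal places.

Finishing within 34 darts ⇔ at least 4 successes in the first 34. With X ~ Binomial(34, 0.031), P(Y ≤ 34) = 1 − P(X ≤ 3).
  k=0: C(34,0)·0.031^0·0.969^34 = 0.342774
  k=1: C(34,1)·0.031^1·0.969^33 = 0.372842
  k=2: C(34,2)·0.031^2·0.969^32 = 0.196810
  k=3: C(34,3)·0.031^3·0.969^31 = 0.067160
1 − 0.979587 = 0.020413

0.0204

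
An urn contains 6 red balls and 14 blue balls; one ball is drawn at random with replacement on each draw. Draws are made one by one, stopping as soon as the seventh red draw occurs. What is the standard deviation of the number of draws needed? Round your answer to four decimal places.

7.3786

Y = total draws until the seventh success; negative binomial with r=7, p=0.30.
SD(Y) = √[r(1−p)/p²] = √(54.444444) = 7.378648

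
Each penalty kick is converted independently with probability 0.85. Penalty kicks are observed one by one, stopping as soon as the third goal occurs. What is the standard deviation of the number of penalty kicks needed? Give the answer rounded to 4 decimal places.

Y = total penalty kicks until the third success; negative binomial with r=3, p=0.85.
SD(Y) = √[r(1−p)/p²] = √(0.622837) = 0.789200

0.7892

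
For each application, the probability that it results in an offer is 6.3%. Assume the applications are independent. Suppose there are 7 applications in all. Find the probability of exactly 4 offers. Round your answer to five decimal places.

X ~ Binomial(n=7, p=0.063).
P(X=4) = C(7,4) · p^4 · (1−p)^3
= 35 · 1.5753e-05 · 0.82266 = 0.0004536

0.00045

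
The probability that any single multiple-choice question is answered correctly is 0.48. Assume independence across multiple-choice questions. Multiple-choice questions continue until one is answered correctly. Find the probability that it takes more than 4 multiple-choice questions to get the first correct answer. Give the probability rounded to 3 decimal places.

0.073

Y = number of multiple-choice questions to the first success; geometric, p = 0.48.
P(Y > 4) = P(first 4 all fail) = (1−p)^4 = 0.07312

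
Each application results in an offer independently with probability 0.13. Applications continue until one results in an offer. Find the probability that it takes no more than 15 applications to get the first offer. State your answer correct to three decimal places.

Y = number of applications to the first success; geometric, p = 0.13.
P(Y ≤ 15) = 1 − (1−p)^15 = 1 − 0.12382 = 0.87618

0.876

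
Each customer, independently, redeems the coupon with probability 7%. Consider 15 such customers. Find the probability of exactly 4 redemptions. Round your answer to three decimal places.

0.015

X ~ Binomial(n=15, p=0.07).
P(X=4) = C(15,4) · p^4 · (1−p)^11
= 1365 · 2.401e-05 · 0.4501 = 0.01475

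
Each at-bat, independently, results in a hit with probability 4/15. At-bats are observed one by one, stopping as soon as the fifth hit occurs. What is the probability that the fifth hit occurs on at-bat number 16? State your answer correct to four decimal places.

Y = trial on which the fifth success occurs; negative binomial, r=5, p=0.266667.
P(Y=16) = C(15,4) · p^5 · (1−p)^11
= 1365 · 0.0013485 · 0.032985 = 0.060714

0.0607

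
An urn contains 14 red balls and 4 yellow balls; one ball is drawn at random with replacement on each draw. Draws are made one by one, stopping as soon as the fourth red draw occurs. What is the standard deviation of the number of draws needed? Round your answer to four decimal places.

Y = total draws until the fourth success; negative binomial with r=4, p=0.777778.
SD(Y) = √[r(1−p)/p²] = √(1.469388) = 1.212183

1.2122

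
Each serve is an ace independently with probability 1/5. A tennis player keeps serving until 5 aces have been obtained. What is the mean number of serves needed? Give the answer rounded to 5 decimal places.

Y = total serves until the fifth success; negative binomial with r=5, p=0.20.
E[Y] = r / p = 5 / 0.20 = 25.0000000

25.00000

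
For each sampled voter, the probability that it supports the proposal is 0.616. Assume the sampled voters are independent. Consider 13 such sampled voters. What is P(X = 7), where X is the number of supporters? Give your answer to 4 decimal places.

X ~ Binomial(n=13, p=0.616).
P(X=7) = C(13,7) · p^7 · (1−p)^6
= 1716 · 0.033656 · 0.0032062 = 0.185170

0.1852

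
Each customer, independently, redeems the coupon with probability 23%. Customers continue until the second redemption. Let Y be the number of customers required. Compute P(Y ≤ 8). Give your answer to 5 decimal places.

Finishing within 8 customers ⇔ at least 2 successes in the first 8. With X ~ Binomial(8, 0.23), P(Y ≤ 8) = 1 − P(X ≤ 1).
  k=0: C(8,0)·0.23^0·0.77^8 = 0.1235736
  k=1: C(8,1)·0.23^1·0.77^7 = 0.2952928
1 − 0.4188665 = 0.5811335

0.58113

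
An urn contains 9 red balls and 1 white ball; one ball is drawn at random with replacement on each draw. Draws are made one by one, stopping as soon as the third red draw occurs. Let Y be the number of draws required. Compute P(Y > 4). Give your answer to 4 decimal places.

0.0523

Needing more than 4 draws ⇔ fewer than 3 successes in the first 4. With X ~ Binomial(4, 0.90), P(Y > 4) = P(X ≤ 2).
  k=0: C(4,0)·0.90^0·0.10^4 = 0.000100
  k=1: C(4,1)·0.90^1·0.10^3 = 0.003600
  k=2: C(4,2)·0.90^2·0.10^2 = 0.048600
P(X ≤ 2) = 0.052300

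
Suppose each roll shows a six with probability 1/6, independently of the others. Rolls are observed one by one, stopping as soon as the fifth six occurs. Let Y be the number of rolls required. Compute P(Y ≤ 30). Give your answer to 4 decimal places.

0.5757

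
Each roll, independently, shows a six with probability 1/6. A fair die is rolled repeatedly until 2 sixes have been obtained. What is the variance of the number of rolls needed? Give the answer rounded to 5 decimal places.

Y = total rolls until the second success; negative binomial with r=2, p=0.166667.
Var(Y) = r(1−p)/p² = 2·0.833333 / 0.166667² = 60.0000000

60.00000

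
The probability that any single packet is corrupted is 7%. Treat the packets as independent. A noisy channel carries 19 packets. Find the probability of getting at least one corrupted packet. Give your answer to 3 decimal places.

P(at least one) = 1 − P(none) = 1 − (1 − 0.07)^19
= 1 − 0.25187 = 0.74813

0.748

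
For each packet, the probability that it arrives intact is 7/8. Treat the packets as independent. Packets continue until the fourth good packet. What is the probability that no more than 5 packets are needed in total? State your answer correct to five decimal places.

Finishing within 5 packets ⇔ at least 4 successes in the first 5. With X ~ Binomial(5, 0.875), P(Y ≤ 5) = 1 − P(X ≤ 3).
  k=0: C(5,0)·0.875^0·0.125^5 = 0.0000305
  k=1: C(5,1)·0.875^1·0.125^4 = 0.0010681
  k=2: C(5,2)·0.875^2·0.125^3 = 0.0149536
  k=3: C(5,3)·0.875^3·0.125^2 = 0.1046753
1 − 0.1207275 = 0.8792725

0.87927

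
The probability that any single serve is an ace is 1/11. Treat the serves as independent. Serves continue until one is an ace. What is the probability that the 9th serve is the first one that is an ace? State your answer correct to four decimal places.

Geometric (trials to first success), p = 0.090909.
P(Y = 9) = (1−p)^8 · p = 0.46651 · 0.090909 = 0.042410

0.0424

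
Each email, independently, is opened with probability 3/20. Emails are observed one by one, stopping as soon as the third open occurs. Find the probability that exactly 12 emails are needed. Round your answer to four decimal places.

Y = trial on which the third success occurs; negative binomial, r=3, p=0.15.
P(Y=12) = C(11,2) · p^3 · (1−p)^9
= 55 · 0.003375 · 0.23162 = 0.042994

0.0430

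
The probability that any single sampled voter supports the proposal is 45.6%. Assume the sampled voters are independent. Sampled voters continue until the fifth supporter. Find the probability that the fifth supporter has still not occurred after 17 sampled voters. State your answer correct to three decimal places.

Needing more than 17 sampled voters ⇔ fewer than 5 successes in the first 17. With X ~ Binomial(17, 0.456), P(Y > 17) = P(X ≤ 4).
  k=0: C(17,0)·0.456^0·0.544^17 = 0.00003
  k=1: C(17,1)·0.456^1·0.544^16 = 0.00046
  k=2: C(17,2)·0.456^2·0.544^15 = 0.00306
  k=3: C(17,3)·0.456^3·0.544^14 = 0.01282
  k=4: C(17,4)·0.456^4·0.544^13 = 0.03760
P(X ≤ 4) = 0.05397

0.054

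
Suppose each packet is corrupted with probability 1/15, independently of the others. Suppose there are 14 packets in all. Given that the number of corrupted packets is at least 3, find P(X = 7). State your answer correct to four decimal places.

0.0002

X ~ Binomial(14, 0.066667). Want P(X=7 | X≥3) = P(X=7) / P(X≥3).
P(X=7) = C(14,7)·0.066667^7·0.933333^7 = 0.000012
P(X≥3) = 1 − 0.380640 − 0.380640 − 0.176726 = 0.061993
Ratio = 0.000012 / 0.061993 = 0.000200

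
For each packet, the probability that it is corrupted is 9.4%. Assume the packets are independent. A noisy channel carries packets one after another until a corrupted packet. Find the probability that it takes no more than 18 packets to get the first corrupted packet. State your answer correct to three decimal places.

Y = number of packets to the first success; geometric, p = 0.094.
P(Y ≤ 18) = 1 − (1−p)^18 = 1 − 0.16916 = 0.83084

0.831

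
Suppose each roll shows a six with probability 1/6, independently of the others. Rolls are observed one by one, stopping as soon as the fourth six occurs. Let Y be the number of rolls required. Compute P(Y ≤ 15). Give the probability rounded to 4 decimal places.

0.2315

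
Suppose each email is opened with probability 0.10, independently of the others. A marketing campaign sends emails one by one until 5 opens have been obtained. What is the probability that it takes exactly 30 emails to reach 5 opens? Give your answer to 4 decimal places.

Y = trial on which the fifth success occurs; negative binomial, r=5, p=0.10.
P(Y=30) = C(29,4) · p^5 · (1−p)^25
= 23751 · 1e-05 · 0.07179 = 0.017051

0.0171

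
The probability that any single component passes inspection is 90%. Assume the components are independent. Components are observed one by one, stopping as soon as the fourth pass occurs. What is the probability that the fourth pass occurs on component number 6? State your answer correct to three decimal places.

0.066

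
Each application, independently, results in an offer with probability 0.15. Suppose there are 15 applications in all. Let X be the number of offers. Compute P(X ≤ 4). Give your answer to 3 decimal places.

0.938

X ~ Binomial(15, 0.15); P(X ≤ 4) = Σ C(15,k) p^k (1−p)^(15−k) over k:
  k=0: C(15,0)·0.15^0·0.85^15 = 0.08735
  k=1: C(15,1)·0.15^1·0.85^14 = 0.23123
  k=2: C(15,2)·0.15^2·0.85^13 = 0.28564
  k=3: C(15,3)·0.15^3·0.85^12 = 0.21843
  k=4: C(15,4)·0.15^4·0.85^11 = 0.11564
Total = 0.93829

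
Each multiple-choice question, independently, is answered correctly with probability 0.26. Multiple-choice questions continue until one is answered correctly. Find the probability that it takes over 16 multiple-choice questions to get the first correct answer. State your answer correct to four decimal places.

Y = number of multiple-choice questions to the first success; geometric, p = 0.26.
P(Y > 16) = P(first 16 all fail) = (1−p)^16 = 0.008086

0.0081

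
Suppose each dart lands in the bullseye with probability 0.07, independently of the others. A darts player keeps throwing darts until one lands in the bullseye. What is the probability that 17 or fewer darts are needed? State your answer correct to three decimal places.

Y = number of darts to the first success; geometric, p = 0.07.
P(Y ≤ 17) = 1 − (1−p)^17 = 1 − 0.29121 = 0.70879

0.709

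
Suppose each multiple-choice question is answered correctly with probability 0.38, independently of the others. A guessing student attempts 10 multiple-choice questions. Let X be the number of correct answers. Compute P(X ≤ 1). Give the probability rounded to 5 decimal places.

X ~ Binomial(10, 0.38); P(X ≤ 1) = Σ C(10,k) p^k (1−p)^(10−k) over k:
  k=0: C(10,0)·0.38^0·0.62^10 = 0.0083930
  k=1: C(10,1)·0.38^1·0.62^9 = 0.0514409
Total = 0.0598339

0.05983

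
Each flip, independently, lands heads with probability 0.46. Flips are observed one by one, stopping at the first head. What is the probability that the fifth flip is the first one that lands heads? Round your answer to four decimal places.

0.0391

Geometric (trials to first success), p = 0.46.
P(Y = 5) = (1−p)^4 · p = 0.085031 · 0.46 = 0.039114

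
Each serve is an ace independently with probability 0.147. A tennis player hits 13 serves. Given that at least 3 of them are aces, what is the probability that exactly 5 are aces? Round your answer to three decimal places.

X ~ Binomial(13, 0.147). Want P(X=5 | X≥3) = P(X=5) / P(X≥3).
P(X=5) = C(13,5)·0.147^5·0.853^8 = 0.02476
P(X≥3) = 1 − 0.12657 − 0.28356 − 0.29320 = 0.29666
Ratio = 0.02476 / 0.29666 = 0.08346

0.083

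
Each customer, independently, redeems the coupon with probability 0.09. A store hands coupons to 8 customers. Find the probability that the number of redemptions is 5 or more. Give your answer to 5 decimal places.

0.00026

X ~ Binomial(8, 0.09); P(X ≥ 5) = Σ C(8,k) p^k (1−p)^(8−k) over k:
  k=5: C(8,5)·0.09^5·0.91^3 = 0.0002492
  k=6: C(8,6)·0.09^6·0.91^2 = 0.0000123
  k=7: C(8,7)·0.09^7·0.91^1 = 0.0000003
  k=8: C(8,8)·0.09^8·0.91^0 = 0.0000000
Total = 0.0002619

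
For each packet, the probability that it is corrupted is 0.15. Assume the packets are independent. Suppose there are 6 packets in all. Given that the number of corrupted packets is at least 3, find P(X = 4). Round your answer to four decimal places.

X ~ Binomial(6, 0.15). Want P(X=4 | X≥3) = P(X=4) / P(X≥3).
P(X=4) = C(6,4)·0.15^4·0.85^2 = 0.005486
P(X≥3) = 1 − 0.377150 − 0.399335 − 0.176177 = 0.047339
Ratio = 0.005486 / 0.047339 = 0.115899

0.1159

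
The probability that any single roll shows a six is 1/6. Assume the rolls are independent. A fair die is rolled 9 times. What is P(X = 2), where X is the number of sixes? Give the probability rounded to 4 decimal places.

0.2791

X ~ Binomial(n=9, p=0.166667).
P(X=2) = C(9,2) · p^2 · (1−p)^7
= 36 · 0.027778 · 0.27908 = 0.279082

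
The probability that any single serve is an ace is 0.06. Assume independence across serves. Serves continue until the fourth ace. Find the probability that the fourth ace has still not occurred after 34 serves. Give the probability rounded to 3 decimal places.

0.855

Needing more than 34 serves ⇔ fewer than 4 successes in the first 34. With X ~ Binomial(34, 0.06), P(Y > 34) = P(X ≤ 3).
  k=0: C(34,0)·0.06^0·0.94^34 = 0.12200
  k=1: C(34,1)·0.06^1·0.94^33 = 0.26476
  k=2: C(34,2)·0.06^2·0.94^32 = 0.27884
  k=3: C(34,3)·0.06^3·0.94^31 = 0.18985
P(X ≤ 3) = 0.85544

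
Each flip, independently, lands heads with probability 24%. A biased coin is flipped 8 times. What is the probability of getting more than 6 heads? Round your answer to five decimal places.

0.00029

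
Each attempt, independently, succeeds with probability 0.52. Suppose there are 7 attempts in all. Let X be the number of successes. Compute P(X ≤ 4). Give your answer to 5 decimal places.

X ~ Binomial(7, 0.52); P(X ≤ 4) = Σ C(7,k) p^k (1−p)^(7−k) over k:
  k=0: C(7,0)·0.52^0·0.48^7 = 0.0058707
  k=1: C(7,1)·0.52^1·0.48^6 = 0.0445193
  k=2: C(7,2)·0.52^2·0.48^5 = 0.1446879
  k=3: C(7,3)·0.52^3·0.48^4 = 0.2612420
  k=4: C(7,4)·0.52^4·0.48^3 = 0.2830122
Total = 0.7393321

0.73933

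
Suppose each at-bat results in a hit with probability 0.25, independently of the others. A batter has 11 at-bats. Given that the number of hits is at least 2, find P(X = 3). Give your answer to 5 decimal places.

0.32146

X ~ Binomial(11, 0.25). Want P(X=3 | X≥2) = P(X=3) / P(X≥2).
P(X=3) = C(11,3)·0.25^3·0.75^8 = 0.2581036
P(X≥2) = 1 − 0.0422351 − 0.1548622 = 0.8029027
Ratio = 0.2581036 / 0.8029027 = 0.3214631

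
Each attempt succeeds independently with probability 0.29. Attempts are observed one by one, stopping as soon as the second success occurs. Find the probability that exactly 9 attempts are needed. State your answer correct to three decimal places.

0.061

Y = trial on which the second success occurs; negative binomial, r=2, p=0.29.
P(Y=9) = C(8,1) · p^2 · (1−p)^7
= 8 · 0.0841 · 0.090951 = 0.06119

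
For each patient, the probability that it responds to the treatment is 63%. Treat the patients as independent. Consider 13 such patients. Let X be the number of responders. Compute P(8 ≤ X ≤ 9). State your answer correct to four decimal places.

0.4310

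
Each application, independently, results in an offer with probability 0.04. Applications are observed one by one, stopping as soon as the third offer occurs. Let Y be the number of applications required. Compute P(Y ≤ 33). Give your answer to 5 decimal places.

0.14421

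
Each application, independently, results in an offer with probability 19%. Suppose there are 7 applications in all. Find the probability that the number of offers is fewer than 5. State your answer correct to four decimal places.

0.9963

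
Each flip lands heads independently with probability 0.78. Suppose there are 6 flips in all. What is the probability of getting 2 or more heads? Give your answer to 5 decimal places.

0.99747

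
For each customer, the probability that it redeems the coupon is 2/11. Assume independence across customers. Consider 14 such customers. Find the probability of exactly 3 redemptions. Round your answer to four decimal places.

0.2406

X ~ Binomial(n=14, p=0.181818).
P(X=3) = C(14,3) · p^3 · (1−p)^11
= 364 · 0.0060105 · 0.10999 = 0.240636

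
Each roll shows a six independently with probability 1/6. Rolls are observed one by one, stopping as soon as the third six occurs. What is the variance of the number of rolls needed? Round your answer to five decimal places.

Y = total rolls until the third success; negative binomial with r=3, p=0.166667.
Var(Y) = r(1−p)/p² = 3·0.833333 / 0.166667² = 90.0000000

90.00000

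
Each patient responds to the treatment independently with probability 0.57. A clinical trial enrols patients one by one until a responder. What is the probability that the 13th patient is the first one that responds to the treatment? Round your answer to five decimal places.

0.00002

Geometric (trials to first success), p = 0.57.
P(Y = 13) = (1−p)^12 · p = 3.996e-05 · 0.57 = 0.0000228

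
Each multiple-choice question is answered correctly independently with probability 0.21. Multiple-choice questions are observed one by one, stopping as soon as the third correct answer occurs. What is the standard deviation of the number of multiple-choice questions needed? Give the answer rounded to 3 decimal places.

7.331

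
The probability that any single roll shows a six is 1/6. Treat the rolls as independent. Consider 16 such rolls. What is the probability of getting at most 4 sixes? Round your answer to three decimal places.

X ~ Binomial(16, 0.166667); P(X ≤ 4) = Σ C(16,k) p^k (1−p)^(16−k) over k:
  k=0: C(16,0)·0.166667^0·0.833333^16 = 0.05409
  k=1: C(16,1)·0.166667^1·0.833333^15 = 0.17308
  k=2: C(16,2)·0.166667^2·0.833333^14 = 0.25962
  k=3: C(16,3)·0.166667^3·0.833333^13 = 0.24231
  k=4: C(16,4)·0.166667^4·0.833333^12 = 0.15750
Total = 0.88661

0.887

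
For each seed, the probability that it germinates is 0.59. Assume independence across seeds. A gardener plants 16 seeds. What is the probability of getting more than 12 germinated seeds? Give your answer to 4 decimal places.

X ~ Binomial(16, 0.59); P(X ≥ 13) = Σ C(16,k) p^k (1−p)^(16−k) over k:
  k=13: C(16,13)·0.59^13·0.41^3 = 0.040515
  k=14: C(16,14)·0.59^14·0.41^2 = 0.012493
  k=15: C(16,15)·0.59^15·0.41^1 = 0.002397
  k=16: C(16,16)·0.59^16·0.41^0 = 0.000216
Total = 0.055621

0.0556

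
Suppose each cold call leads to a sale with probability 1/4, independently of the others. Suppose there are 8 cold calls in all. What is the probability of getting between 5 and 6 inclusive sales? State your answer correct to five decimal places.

0.02692

X ~ Binomial(8, 0.25); P(5 ≤ X ≤ 6) = Σ C(8,k) p^k (1−p)^(8−k) over k:
  k=5: C(8,5)·0.25^5·0.75^3 = 0.0230713
  k=6: C(8,6)·0.25^6·0.75^2 = 0.0038452
Total = 0.0269165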